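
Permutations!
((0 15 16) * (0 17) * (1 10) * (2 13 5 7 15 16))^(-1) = (0 17 16)(1 10)(2 15 7 5 13)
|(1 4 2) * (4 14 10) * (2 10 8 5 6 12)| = 14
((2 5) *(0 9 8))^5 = ((0 9 8)(2 5))^5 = (0 8 9)(2 5)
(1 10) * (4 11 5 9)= [0, 10, 2, 3, 11, 9, 6, 7, 8, 4, 1, 5]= (1 10)(4 11 5 9)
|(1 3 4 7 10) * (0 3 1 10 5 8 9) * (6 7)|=|(10)(0 3 4 6 7 5 8 9)|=8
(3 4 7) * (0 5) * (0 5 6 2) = (0 6 2)(3 4 7) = [6, 1, 0, 4, 7, 5, 2, 3]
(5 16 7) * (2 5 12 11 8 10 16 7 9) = (2 5 7 12 11 8 10 16 9) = [0, 1, 5, 3, 4, 7, 6, 12, 10, 2, 16, 8, 11, 13, 14, 15, 9]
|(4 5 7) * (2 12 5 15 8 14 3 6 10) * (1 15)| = 12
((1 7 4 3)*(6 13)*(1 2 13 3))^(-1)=(1 4 7)(2 3 6 13)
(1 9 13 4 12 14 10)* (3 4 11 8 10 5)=[0, 9, 2, 4, 12, 3, 6, 7, 10, 13, 1, 8, 14, 11, 5]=(1 9 13 11 8 10)(3 4 12 14 5)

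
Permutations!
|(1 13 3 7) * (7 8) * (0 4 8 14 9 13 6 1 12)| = |(0 4 8 7 12)(1 6)(3 14 9 13)| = 20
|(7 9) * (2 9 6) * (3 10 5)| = |(2 9 7 6)(3 10 5)| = 12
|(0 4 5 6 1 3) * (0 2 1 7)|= |(0 4 5 6 7)(1 3 2)|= 15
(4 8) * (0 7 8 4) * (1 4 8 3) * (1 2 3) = (0 7 1 4 8)(2 3) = [7, 4, 3, 2, 8, 5, 6, 1, 0]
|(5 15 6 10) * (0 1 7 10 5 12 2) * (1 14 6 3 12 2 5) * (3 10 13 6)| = |(0 14 3 12 5 15 10 2)(1 7 13 6)| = 8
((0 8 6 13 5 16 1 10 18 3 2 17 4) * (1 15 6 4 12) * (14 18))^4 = ((0 8 4)(1 10 14 18 3 2 17 12)(5 16 15 6 13))^4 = (0 8 4)(1 3)(2 10)(5 13 6 15 16)(12 18)(14 17)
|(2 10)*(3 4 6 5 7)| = 10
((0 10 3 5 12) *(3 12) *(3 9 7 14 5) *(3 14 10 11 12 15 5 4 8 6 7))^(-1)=((0 11 12)(3 14 4 8 6 7 10 15 5 9))^(-1)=(0 12 11)(3 9 5 15 10 7 6 8 4 14)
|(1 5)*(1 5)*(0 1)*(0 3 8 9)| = |(0 1 3 8 9)| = 5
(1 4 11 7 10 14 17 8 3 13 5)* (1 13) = (1 4 11 7 10 14 17 8 3)(5 13) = [0, 4, 2, 1, 11, 13, 6, 10, 3, 9, 14, 7, 12, 5, 17, 15, 16, 8]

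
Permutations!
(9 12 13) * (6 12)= [0, 1, 2, 3, 4, 5, 12, 7, 8, 6, 10, 11, 13, 9]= (6 12 13 9)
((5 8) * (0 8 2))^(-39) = (0 8 5 2)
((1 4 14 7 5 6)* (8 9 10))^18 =(14)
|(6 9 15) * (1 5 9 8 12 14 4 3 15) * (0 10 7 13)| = 84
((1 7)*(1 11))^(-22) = (1 11 7) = ((1 7 11))^(-22)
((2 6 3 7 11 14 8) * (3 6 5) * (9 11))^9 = (2 5 3 7 9 11 14 8)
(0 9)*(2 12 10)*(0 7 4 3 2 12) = [9, 1, 0, 2, 3, 5, 6, 4, 8, 7, 12, 11, 10] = (0 9 7 4 3 2)(10 12)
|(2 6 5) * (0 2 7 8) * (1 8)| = |(0 2 6 5 7 1 8)| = 7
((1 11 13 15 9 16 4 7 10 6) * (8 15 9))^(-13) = ((1 11 13 9 16 4 7 10 6)(8 15))^(-13) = (1 4 11 7 13 10 9 6 16)(8 15)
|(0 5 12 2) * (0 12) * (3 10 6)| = 6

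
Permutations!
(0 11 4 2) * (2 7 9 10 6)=(0 11 4 7 9 10 6 2)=[11, 1, 0, 3, 7, 5, 2, 9, 8, 10, 6, 4]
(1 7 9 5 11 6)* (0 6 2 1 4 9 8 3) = (0 6 4 9 5 11 2 1 7 8 3) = [6, 7, 1, 0, 9, 11, 4, 8, 3, 5, 10, 2]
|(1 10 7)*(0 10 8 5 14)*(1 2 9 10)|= 20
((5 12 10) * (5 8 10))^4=(12)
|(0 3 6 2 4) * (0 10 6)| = 4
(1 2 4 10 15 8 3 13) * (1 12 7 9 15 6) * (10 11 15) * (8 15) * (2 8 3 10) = (15)(1 8 10 6)(2 4 11 3 13 12 7 9) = [0, 8, 4, 13, 11, 5, 1, 9, 10, 2, 6, 3, 7, 12, 14, 15]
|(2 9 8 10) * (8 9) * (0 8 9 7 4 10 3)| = 15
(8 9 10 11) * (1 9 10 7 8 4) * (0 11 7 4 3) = (0 11 3)(1 9 4)(7 8 10) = [11, 9, 2, 0, 1, 5, 6, 8, 10, 4, 7, 3]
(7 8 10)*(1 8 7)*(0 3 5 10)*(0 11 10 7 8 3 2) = (0 2)(1 3 5 7 8 11 10) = [2, 3, 0, 5, 4, 7, 6, 8, 11, 9, 1, 10]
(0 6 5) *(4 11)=(0 6 5)(4 11)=[6, 1, 2, 3, 11, 0, 5, 7, 8, 9, 10, 4]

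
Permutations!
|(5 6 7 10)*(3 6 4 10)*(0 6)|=|(0 6 7 3)(4 10 5)|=12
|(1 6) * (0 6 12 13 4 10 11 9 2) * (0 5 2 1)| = |(0 6)(1 12 13 4 10 11 9)(2 5)| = 14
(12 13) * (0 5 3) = (0 5 3)(12 13) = [5, 1, 2, 0, 4, 3, 6, 7, 8, 9, 10, 11, 13, 12]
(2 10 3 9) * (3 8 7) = (2 10 8 7 3 9) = [0, 1, 10, 9, 4, 5, 6, 3, 7, 2, 8]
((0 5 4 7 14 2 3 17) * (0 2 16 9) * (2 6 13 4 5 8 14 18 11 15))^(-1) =((0 8 14 16 9)(2 3 17 6 13 4 7 18 11 15))^(-1) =(0 9 16 14 8)(2 15 11 18 7 4 13 6 17 3)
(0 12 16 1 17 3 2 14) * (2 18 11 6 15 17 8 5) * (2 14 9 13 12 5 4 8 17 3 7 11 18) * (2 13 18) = [5, 17, 9, 13, 8, 14, 15, 11, 4, 18, 10, 6, 16, 12, 0, 3, 1, 7, 2] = (0 5 14)(1 17 7 11 6 15 3 13 12 16)(2 9 18)(4 8)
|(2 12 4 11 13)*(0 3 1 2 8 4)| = 20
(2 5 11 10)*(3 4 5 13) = (2 13 3 4 5 11 10) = [0, 1, 13, 4, 5, 11, 6, 7, 8, 9, 2, 10, 12, 3]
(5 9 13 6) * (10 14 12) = (5 9 13 6)(10 14 12) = [0, 1, 2, 3, 4, 9, 5, 7, 8, 13, 14, 11, 10, 6, 12]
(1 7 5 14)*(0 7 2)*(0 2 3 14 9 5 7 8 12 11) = (0 8 12 11)(1 3 14)(5 9) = [8, 3, 2, 14, 4, 9, 6, 7, 12, 5, 10, 0, 11, 13, 1]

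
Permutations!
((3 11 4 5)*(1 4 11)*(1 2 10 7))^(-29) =(11)(1 7 10 2 3 5 4)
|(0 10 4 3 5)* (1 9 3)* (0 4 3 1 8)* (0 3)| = |(0 10)(1 9)(3 5 4 8)| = 4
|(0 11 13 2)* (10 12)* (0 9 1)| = 6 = |(0 11 13 2 9 1)(10 12)|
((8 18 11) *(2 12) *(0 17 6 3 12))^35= (0 2 12 3 6 17)(8 11 18)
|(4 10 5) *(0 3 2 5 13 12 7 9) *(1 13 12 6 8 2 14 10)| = |(0 3 14 10 12 7 9)(1 13 6 8 2 5 4)| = 7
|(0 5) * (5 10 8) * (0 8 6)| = 6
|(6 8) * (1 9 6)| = |(1 9 6 8)| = 4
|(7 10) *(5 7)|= 3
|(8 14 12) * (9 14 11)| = 5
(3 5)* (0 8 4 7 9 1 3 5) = (0 8 4 7 9 1 3) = [8, 3, 2, 0, 7, 5, 6, 9, 4, 1]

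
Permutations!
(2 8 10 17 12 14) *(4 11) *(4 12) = (2 8 10 17 4 11 12 14) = [0, 1, 8, 3, 11, 5, 6, 7, 10, 9, 17, 12, 14, 13, 2, 15, 16, 4]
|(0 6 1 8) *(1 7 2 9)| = |(0 6 7 2 9 1 8)| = 7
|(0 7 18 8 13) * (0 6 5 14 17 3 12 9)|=12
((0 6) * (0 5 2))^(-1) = (0 2 5 6)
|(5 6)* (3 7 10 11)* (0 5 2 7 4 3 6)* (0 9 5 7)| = 6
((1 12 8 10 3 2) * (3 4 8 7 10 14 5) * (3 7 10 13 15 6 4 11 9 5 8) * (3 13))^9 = (4 13 15 6)(8 14) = ((1 12 10 11 9 5 7 3 2)(4 13 15 6)(8 14))^9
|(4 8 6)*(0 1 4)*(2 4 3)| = |(0 1 3 2 4 8 6)| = 7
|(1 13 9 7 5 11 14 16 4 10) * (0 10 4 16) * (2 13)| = 10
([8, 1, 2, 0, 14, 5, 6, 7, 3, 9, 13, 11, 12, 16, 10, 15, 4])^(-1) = [3, 1, 2, 8, 16, 5, 6, 7, 0, 9, 14, 11, 12, 10, 4, 15, 13]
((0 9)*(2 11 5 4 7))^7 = (0 9)(2 5 7 11 4)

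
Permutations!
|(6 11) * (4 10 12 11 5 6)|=|(4 10 12 11)(5 6)|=4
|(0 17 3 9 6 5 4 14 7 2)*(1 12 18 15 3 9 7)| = |(0 17 9 6 5 4 14 1 12 18 15 3 7 2)| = 14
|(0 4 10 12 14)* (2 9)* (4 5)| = 6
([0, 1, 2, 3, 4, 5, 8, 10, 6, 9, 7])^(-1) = [0, 1, 2, 3, 4, 5, 8, 10, 6, 9, 7]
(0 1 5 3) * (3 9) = (0 1 5 9 3) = [1, 5, 2, 0, 4, 9, 6, 7, 8, 3]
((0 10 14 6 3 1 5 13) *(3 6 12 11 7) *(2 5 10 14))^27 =(0 3 13 7 5 11 2 12 10 14 1)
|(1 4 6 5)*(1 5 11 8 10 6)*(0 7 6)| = 6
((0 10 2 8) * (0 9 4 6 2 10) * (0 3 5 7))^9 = ((10)(0 3 5 7)(2 8 9 4 6))^9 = (10)(0 3 5 7)(2 6 4 9 8)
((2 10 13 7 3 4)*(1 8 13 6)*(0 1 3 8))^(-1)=((0 1)(2 10 6 3 4)(7 8 13))^(-1)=(0 1)(2 4 3 6 10)(7 13 8)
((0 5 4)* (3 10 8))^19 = (0 5 4)(3 10 8)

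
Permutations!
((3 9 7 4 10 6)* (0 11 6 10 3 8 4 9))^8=((0 11 6 8 4 3)(7 9))^8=(0 6 4)(3 11 8)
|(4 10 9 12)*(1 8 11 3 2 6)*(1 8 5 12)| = 30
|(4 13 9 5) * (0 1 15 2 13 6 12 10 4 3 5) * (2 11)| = 28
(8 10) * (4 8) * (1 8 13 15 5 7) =[0, 8, 2, 3, 13, 7, 6, 1, 10, 9, 4, 11, 12, 15, 14, 5] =(1 8 10 4 13 15 5 7)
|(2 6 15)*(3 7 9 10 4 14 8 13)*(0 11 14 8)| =|(0 11 14)(2 6 15)(3 7 9 10 4 8 13)| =21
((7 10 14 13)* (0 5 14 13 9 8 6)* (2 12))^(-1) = ((0 5 14 9 8 6)(2 12)(7 10 13))^(-1) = (0 6 8 9 14 5)(2 12)(7 13 10)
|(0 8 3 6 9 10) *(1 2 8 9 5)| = 6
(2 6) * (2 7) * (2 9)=[0, 1, 6, 3, 4, 5, 7, 9, 8, 2]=(2 6 7 9)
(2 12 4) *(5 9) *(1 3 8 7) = (1 3 8 7)(2 12 4)(5 9) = [0, 3, 12, 8, 2, 9, 6, 1, 7, 5, 10, 11, 4]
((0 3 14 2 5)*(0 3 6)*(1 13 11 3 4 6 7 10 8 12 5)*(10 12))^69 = ((0 7 12 5 4 6)(1 13 11 3 14 2)(8 10))^69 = (0 5)(1 3)(2 11)(4 7)(6 12)(8 10)(13 14)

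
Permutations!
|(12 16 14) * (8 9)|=|(8 9)(12 16 14)|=6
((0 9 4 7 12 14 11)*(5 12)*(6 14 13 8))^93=(0 12 11 5 14 7 6 4 8 9 13)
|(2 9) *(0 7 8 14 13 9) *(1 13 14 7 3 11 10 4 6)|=10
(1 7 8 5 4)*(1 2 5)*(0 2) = (0 2 5 4)(1 7 8) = [2, 7, 5, 3, 0, 4, 6, 8, 1]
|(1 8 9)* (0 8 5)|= |(0 8 9 1 5)|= 5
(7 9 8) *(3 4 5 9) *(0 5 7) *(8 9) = (9)(0 5 8)(3 4 7) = [5, 1, 2, 4, 7, 8, 6, 3, 0, 9]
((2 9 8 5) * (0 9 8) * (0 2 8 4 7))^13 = (0 4 9 7 2)(5 8)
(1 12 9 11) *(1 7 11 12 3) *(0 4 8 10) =(0 4 8 10)(1 3)(7 11)(9 12) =[4, 3, 2, 1, 8, 5, 6, 11, 10, 12, 0, 7, 9]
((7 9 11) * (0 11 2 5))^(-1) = ((0 11 7 9 2 5))^(-1) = (0 5 2 9 7 11)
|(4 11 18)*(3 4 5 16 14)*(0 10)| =|(0 10)(3 4 11 18 5 16 14)| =14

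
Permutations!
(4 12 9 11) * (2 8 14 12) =(2 8 14 12 9 11 4) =[0, 1, 8, 3, 2, 5, 6, 7, 14, 11, 10, 4, 9, 13, 12]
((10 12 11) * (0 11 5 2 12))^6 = (12)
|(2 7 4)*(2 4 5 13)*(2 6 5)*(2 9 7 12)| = |(2 12)(5 13 6)(7 9)| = 6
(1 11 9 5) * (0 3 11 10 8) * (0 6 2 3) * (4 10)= (1 4 10 8 6 2 3 11 9 5)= [0, 4, 3, 11, 10, 1, 2, 7, 6, 5, 8, 9]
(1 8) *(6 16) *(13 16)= (1 8)(6 13 16)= [0, 8, 2, 3, 4, 5, 13, 7, 1, 9, 10, 11, 12, 16, 14, 15, 6]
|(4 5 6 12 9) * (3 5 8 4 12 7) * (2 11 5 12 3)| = 30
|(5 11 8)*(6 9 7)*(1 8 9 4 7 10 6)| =|(1 8 5 11 9 10 6 4 7)| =9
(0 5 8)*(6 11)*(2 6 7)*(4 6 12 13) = (0 5 8)(2 12 13 4 6 11 7) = [5, 1, 12, 3, 6, 8, 11, 2, 0, 9, 10, 7, 13, 4]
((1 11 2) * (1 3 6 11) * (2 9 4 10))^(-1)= ((2 3 6 11 9 4 10))^(-1)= (2 10 4 9 11 6 3)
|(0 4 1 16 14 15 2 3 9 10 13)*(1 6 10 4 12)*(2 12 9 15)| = |(0 9 4 6 10 13)(1 16 14 2 3 15 12)| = 42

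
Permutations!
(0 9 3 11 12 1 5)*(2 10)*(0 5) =(0 9 3 11 12 1)(2 10) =[9, 0, 10, 11, 4, 5, 6, 7, 8, 3, 2, 12, 1]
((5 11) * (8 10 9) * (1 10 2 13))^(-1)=((1 10 9 8 2 13)(5 11))^(-1)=(1 13 2 8 9 10)(5 11)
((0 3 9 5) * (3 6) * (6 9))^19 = ((0 9 5)(3 6))^19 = (0 9 5)(3 6)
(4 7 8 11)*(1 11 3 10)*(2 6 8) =(1 11 4 7 2 6 8 3 10) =[0, 11, 6, 10, 7, 5, 8, 2, 3, 9, 1, 4]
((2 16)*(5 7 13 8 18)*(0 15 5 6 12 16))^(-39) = (0 8 2 13 16 7 12 5 6 15 18)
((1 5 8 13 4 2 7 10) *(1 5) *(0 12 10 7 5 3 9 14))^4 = (0 9 10)(2 4 13 8 5)(3 12 14)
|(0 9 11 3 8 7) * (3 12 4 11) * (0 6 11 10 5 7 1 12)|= 12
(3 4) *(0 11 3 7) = (0 11 3 4 7) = [11, 1, 2, 4, 7, 5, 6, 0, 8, 9, 10, 3]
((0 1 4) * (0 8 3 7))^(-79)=(0 7 3 8 4 1)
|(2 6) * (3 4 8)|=6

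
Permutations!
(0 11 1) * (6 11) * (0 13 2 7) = [6, 13, 7, 3, 4, 5, 11, 0, 8, 9, 10, 1, 12, 2] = (0 6 11 1 13 2 7)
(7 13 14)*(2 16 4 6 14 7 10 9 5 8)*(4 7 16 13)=[0, 1, 13, 3, 6, 8, 14, 4, 2, 5, 9, 11, 12, 16, 10, 15, 7]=(2 13 16 7 4 6 14 10 9 5 8)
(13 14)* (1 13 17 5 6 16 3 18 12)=(1 13 14 17 5 6 16 3 18 12)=[0, 13, 2, 18, 4, 6, 16, 7, 8, 9, 10, 11, 1, 14, 17, 15, 3, 5, 12]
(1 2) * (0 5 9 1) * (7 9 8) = (0 5 8 7 9 1 2) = [5, 2, 0, 3, 4, 8, 6, 9, 7, 1]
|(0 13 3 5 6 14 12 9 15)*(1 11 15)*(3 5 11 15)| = |(0 13 5 6 14 12 9 1 15)(3 11)| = 18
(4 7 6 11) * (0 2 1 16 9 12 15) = (0 2 1 16 9 12 15)(4 7 6 11) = [2, 16, 1, 3, 7, 5, 11, 6, 8, 12, 10, 4, 15, 13, 14, 0, 9]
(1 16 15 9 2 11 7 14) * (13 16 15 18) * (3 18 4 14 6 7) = (1 15 9 2 11 3 18 13 16 4 14)(6 7) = [0, 15, 11, 18, 14, 5, 7, 6, 8, 2, 10, 3, 12, 16, 1, 9, 4, 17, 13]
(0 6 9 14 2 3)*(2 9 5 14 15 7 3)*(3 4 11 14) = (0 6 5 3)(4 11 14 9 15 7) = [6, 1, 2, 0, 11, 3, 5, 4, 8, 15, 10, 14, 12, 13, 9, 7]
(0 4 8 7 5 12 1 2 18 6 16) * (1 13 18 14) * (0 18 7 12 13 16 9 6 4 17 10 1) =[17, 2, 14, 3, 8, 13, 9, 5, 12, 6, 1, 11, 16, 7, 0, 15, 18, 10, 4] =(0 17 10 1 2 14)(4 8 12 16 18)(5 13 7)(6 9)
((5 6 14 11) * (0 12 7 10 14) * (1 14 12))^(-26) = ((0 1 14 11 5 6)(7 10 12))^(-26) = (0 5 14)(1 6 11)(7 10 12)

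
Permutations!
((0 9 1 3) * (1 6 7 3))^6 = ((0 9 6 7 3))^6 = (0 9 6 7 3)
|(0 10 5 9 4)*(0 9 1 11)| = 10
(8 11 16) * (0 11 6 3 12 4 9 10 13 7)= (0 11 16 8 6 3 12 4 9 10 13 7)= [11, 1, 2, 12, 9, 5, 3, 0, 6, 10, 13, 16, 4, 7, 14, 15, 8]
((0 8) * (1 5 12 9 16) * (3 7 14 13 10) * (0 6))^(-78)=(1 12 16 5 9)(3 14 10 7 13)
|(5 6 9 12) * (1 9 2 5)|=3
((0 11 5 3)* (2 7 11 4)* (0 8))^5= (0 5 2 8 11 4 3 7)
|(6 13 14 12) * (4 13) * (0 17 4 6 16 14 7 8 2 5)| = |(0 17 4 13 7 8 2 5)(12 16 14)| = 24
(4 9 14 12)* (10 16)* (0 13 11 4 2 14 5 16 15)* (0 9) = [13, 1, 14, 3, 0, 16, 6, 7, 8, 5, 15, 4, 2, 11, 12, 9, 10] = (0 13 11 4)(2 14 12)(5 16 10 15 9)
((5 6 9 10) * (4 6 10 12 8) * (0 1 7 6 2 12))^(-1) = (0 9 6 7 1)(2 4 8 12)(5 10)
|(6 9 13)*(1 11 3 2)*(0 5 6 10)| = 12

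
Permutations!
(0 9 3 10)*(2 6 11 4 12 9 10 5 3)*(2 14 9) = [10, 1, 6, 5, 12, 3, 11, 7, 8, 14, 0, 4, 2, 13, 9] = (0 10)(2 6 11 4 12)(3 5)(9 14)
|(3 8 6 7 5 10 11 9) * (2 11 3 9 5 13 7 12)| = |(2 11 5 10 3 8 6 12)(7 13)| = 8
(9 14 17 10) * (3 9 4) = (3 9 14 17 10 4) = [0, 1, 2, 9, 3, 5, 6, 7, 8, 14, 4, 11, 12, 13, 17, 15, 16, 10]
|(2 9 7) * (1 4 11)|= |(1 4 11)(2 9 7)|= 3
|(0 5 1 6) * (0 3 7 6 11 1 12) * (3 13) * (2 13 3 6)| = |(0 5 12)(1 11)(2 13 6 3 7)| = 30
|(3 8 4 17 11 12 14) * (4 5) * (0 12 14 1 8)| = |(0 12 1 8 5 4 17 11 14 3)| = 10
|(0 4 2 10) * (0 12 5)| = |(0 4 2 10 12 5)| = 6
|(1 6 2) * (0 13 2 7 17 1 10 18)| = 20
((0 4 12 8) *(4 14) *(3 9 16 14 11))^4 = ((0 11 3 9 16 14 4 12 8))^4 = (0 16 8 9 12 3 4 11 14)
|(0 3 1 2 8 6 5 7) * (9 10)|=8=|(0 3 1 2 8 6 5 7)(9 10)|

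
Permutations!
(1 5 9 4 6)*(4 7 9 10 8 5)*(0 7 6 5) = (0 7 9 6 1 4 5 10 8) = [7, 4, 2, 3, 5, 10, 1, 9, 0, 6, 8]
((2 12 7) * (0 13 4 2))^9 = ((0 13 4 2 12 7))^9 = (0 2)(4 7)(12 13)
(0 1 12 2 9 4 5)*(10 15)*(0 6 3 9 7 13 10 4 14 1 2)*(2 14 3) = (0 14 1 12)(2 7 13 10 15 4 5 6)(3 9) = [14, 12, 7, 9, 5, 6, 2, 13, 8, 3, 15, 11, 0, 10, 1, 4]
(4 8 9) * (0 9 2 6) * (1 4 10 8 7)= (0 9 10 8 2 6)(1 4 7)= [9, 4, 6, 3, 7, 5, 0, 1, 2, 10, 8]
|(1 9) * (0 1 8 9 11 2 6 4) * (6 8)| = |(0 1 11 2 8 9 6 4)| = 8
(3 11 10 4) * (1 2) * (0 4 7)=(0 4 3 11 10 7)(1 2)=[4, 2, 1, 11, 3, 5, 6, 0, 8, 9, 7, 10]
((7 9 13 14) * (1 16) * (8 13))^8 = ((1 16)(7 9 8 13 14))^8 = (16)(7 13 9 14 8)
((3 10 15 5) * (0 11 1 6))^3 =((0 11 1 6)(3 10 15 5))^3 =(0 6 1 11)(3 5 15 10)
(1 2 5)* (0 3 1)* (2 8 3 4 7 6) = (0 4 7 6 2 5)(1 8 3) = [4, 8, 5, 1, 7, 0, 2, 6, 3]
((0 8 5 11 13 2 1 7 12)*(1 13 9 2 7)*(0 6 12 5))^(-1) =((0 8)(2 13 7 5 11 9)(6 12))^(-1) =(0 8)(2 9 11 5 7 13)(6 12)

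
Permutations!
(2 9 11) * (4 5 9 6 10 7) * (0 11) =[11, 1, 6, 3, 5, 9, 10, 4, 8, 0, 7, 2] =(0 11 2 6 10 7 4 5 9)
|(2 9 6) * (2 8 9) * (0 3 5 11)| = |(0 3 5 11)(6 8 9)| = 12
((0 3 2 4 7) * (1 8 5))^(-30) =(8)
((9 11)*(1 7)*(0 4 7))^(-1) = (0 1 7 4)(9 11)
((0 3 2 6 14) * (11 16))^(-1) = (0 14 6 2 3)(11 16)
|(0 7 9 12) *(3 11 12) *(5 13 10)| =|(0 7 9 3 11 12)(5 13 10)| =6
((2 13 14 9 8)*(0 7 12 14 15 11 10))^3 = ((0 7 12 14 9 8 2 13 15 11 10))^3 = (0 14 2 11 7 9 13 10 12 8 15)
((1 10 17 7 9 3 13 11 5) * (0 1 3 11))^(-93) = ((0 1 10 17 7 9 11 5 3 13))^(-93) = (0 5 7 1 3 9 10 13 11 17)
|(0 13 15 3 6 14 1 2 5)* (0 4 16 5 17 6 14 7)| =30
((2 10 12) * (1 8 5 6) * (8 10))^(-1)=(1 6 5 8 2 12 10)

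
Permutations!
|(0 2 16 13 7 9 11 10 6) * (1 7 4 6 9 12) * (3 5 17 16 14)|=|(0 2 14 3 5 17 16 13 4 6)(1 7 12)(9 11 10)|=30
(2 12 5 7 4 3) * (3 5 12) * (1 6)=(12)(1 6)(2 3)(4 5 7)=[0, 6, 3, 2, 5, 7, 1, 4, 8, 9, 10, 11, 12]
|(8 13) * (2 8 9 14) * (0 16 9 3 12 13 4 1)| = |(0 16 9 14 2 8 4 1)(3 12 13)| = 24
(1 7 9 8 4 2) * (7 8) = [0, 8, 1, 3, 2, 5, 6, 9, 4, 7] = (1 8 4 2)(7 9)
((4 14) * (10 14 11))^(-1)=(4 14 10 11)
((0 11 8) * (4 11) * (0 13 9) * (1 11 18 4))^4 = ((0 1 11 8 13 9)(4 18))^4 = (18)(0 13 11)(1 9 8)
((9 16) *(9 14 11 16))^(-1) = (11 14 16)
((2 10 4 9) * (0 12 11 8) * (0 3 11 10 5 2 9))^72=((0 12 10 4)(2 5)(3 11 8))^72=(12)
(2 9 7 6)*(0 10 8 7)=(0 10 8 7 6 2 9)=[10, 1, 9, 3, 4, 5, 2, 6, 7, 0, 8]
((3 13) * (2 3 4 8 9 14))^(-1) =(2 14 9 8 4 13 3)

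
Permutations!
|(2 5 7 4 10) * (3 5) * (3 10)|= 4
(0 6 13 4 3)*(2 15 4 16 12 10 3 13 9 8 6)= (0 2 15 4 13 16 12 10 3)(6 9 8)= [2, 1, 15, 0, 13, 5, 9, 7, 6, 8, 3, 11, 10, 16, 14, 4, 12]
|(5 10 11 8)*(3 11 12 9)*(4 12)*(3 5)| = |(3 11 8)(4 12 9 5 10)| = 15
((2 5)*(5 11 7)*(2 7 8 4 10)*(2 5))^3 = (2 4 7 8 5 11 10)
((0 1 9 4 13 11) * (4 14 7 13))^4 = ((0 1 9 14 7 13 11))^4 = (0 7 1 13 9 11 14)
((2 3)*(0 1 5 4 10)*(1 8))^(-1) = (0 10 4 5 1 8)(2 3)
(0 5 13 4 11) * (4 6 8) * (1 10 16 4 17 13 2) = (0 5 2 1 10 16 4 11)(6 8 17 13) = [5, 10, 1, 3, 11, 2, 8, 7, 17, 9, 16, 0, 12, 6, 14, 15, 4, 13]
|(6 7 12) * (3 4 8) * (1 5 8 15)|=|(1 5 8 3 4 15)(6 7 12)|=6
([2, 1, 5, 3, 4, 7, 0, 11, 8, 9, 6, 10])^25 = [11, 1, 10, 3, 4, 6, 7, 0, 8, 9, 5, 2]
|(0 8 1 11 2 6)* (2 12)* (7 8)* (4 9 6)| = |(0 7 8 1 11 12 2 4 9 6)| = 10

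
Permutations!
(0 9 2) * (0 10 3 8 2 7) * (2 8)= [9, 1, 10, 2, 4, 5, 6, 0, 8, 7, 3]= (0 9 7)(2 10 3)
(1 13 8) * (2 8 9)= (1 13 9 2 8)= [0, 13, 8, 3, 4, 5, 6, 7, 1, 2, 10, 11, 12, 9]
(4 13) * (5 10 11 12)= [0, 1, 2, 3, 13, 10, 6, 7, 8, 9, 11, 12, 5, 4]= (4 13)(5 10 11 12)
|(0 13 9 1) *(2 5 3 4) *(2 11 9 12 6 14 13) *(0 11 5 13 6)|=12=|(0 2 13 12)(1 11 9)(3 4 5)(6 14)|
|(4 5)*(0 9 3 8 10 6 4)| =8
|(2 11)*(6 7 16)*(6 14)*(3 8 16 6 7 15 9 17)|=|(2 11)(3 8 16 14 7 6 15 9 17)|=18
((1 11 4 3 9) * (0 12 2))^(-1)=((0 12 2)(1 11 4 3 9))^(-1)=(0 2 12)(1 9 3 4 11)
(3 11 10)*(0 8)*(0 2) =[8, 1, 0, 11, 4, 5, 6, 7, 2, 9, 3, 10] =(0 8 2)(3 11 10)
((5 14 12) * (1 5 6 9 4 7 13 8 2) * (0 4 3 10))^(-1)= ((0 4 7 13 8 2 1 5 14 12 6 9 3 10))^(-1)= (0 10 3 9 6 12 14 5 1 2 8 13 7 4)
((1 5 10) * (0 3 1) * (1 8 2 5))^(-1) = (0 10 5 2 8 3)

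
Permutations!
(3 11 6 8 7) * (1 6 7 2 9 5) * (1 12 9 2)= [0, 6, 2, 11, 4, 12, 8, 3, 1, 5, 10, 7, 9]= (1 6 8)(3 11 7)(5 12 9)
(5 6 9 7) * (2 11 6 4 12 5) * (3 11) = [0, 1, 3, 11, 12, 4, 9, 2, 8, 7, 10, 6, 5] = (2 3 11 6 9 7)(4 12 5)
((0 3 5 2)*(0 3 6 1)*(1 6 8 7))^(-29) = (0 1 7 8)(2 3 5)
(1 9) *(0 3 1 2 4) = [3, 9, 4, 1, 0, 5, 6, 7, 8, 2] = (0 3 1 9 2 4)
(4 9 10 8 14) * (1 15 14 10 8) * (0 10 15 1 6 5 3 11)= (0 10 6 5 3 11)(4 9 8 15 14)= [10, 1, 2, 11, 9, 3, 5, 7, 15, 8, 6, 0, 12, 13, 4, 14]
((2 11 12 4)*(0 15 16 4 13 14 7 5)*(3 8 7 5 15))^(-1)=(0 5 14 13 12 11 2 4 16 15 7 8 3)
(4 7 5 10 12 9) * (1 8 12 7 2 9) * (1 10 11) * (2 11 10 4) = (1 8 12 4 11)(2 9)(5 10 7) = [0, 8, 9, 3, 11, 10, 6, 5, 12, 2, 7, 1, 4]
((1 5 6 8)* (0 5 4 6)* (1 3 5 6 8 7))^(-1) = ((0 6 7 1 4 8 3 5))^(-1) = (0 5 3 8 4 1 7 6)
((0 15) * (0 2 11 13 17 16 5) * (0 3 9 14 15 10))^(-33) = (0 10)(2 9 16 11 14 5 13 15 3 17)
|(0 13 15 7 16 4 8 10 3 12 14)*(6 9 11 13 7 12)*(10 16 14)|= 24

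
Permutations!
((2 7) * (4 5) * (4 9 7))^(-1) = (2 7 9 5 4)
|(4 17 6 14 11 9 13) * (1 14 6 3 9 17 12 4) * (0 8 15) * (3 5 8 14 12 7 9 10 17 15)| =60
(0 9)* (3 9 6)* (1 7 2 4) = (0 6 3 9)(1 7 2 4) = [6, 7, 4, 9, 1, 5, 3, 2, 8, 0]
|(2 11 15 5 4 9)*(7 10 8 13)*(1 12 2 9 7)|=|(1 12 2 11 15 5 4 7 10 8 13)|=11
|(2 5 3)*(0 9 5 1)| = 6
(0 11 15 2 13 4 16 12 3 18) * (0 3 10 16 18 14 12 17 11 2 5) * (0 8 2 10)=(0 10 16 17 11 15 5 8 2 13 4 18 3 14 12)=[10, 1, 13, 14, 18, 8, 6, 7, 2, 9, 16, 15, 0, 4, 12, 5, 17, 11, 3]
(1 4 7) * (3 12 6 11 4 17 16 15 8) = (1 17 16 15 8 3 12 6 11 4 7) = [0, 17, 2, 12, 7, 5, 11, 1, 3, 9, 10, 4, 6, 13, 14, 8, 15, 16]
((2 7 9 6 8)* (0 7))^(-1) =(0 2 8 6 9 7)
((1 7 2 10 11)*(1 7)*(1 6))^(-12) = (11)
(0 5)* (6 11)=[5, 1, 2, 3, 4, 0, 11, 7, 8, 9, 10, 6]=(0 5)(6 11)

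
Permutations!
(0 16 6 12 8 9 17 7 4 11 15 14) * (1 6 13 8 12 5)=(0 16 13 8 9 17 7 4 11 15 14)(1 6 5)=[16, 6, 2, 3, 11, 1, 5, 4, 9, 17, 10, 15, 12, 8, 0, 14, 13, 7]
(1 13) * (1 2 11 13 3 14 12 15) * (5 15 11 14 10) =(1 3 10 5 15)(2 14 12 11 13) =[0, 3, 14, 10, 4, 15, 6, 7, 8, 9, 5, 13, 11, 2, 12, 1]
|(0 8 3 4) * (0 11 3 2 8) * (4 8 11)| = |(2 11 3 8)| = 4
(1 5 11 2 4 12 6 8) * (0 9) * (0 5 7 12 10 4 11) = (0 9 5)(1 7 12 6 8)(2 11)(4 10) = [9, 7, 11, 3, 10, 0, 8, 12, 1, 5, 4, 2, 6]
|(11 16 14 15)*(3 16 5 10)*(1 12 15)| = |(1 12 15 11 5 10 3 16 14)| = 9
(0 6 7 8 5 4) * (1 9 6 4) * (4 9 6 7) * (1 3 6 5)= (0 9 7 8 1 5 3 6 4)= [9, 5, 2, 6, 0, 3, 4, 8, 1, 7]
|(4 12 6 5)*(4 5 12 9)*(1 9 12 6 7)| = 5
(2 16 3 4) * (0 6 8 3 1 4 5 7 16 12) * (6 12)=[12, 4, 6, 5, 2, 7, 8, 16, 3, 9, 10, 11, 0, 13, 14, 15, 1]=(0 12)(1 4 2 6 8 3 5 7 16)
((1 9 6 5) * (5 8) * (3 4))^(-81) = ((1 9 6 8 5)(3 4))^(-81) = (1 5 8 6 9)(3 4)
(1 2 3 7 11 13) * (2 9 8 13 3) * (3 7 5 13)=(1 9 8 3 5 13)(7 11)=[0, 9, 2, 5, 4, 13, 6, 11, 3, 8, 10, 7, 12, 1]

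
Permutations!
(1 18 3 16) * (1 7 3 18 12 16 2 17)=(18)(1 12 16 7 3 2 17)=[0, 12, 17, 2, 4, 5, 6, 3, 8, 9, 10, 11, 16, 13, 14, 15, 7, 1, 18]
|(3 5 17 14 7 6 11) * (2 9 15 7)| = |(2 9 15 7 6 11 3 5 17 14)| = 10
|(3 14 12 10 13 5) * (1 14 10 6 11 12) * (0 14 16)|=|(0 14 1 16)(3 10 13 5)(6 11 12)|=12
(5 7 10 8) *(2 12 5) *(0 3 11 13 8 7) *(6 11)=(0 3 6 11 13 8 2 12 5)(7 10)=[3, 1, 12, 6, 4, 0, 11, 10, 2, 9, 7, 13, 5, 8]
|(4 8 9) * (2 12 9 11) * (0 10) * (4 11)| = |(0 10)(2 12 9 11)(4 8)| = 4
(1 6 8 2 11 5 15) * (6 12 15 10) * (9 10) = [0, 12, 11, 3, 4, 9, 8, 7, 2, 10, 6, 5, 15, 13, 14, 1] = (1 12 15)(2 11 5 9 10 6 8)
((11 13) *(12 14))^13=((11 13)(12 14))^13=(11 13)(12 14)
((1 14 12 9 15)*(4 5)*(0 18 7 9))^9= ((0 18 7 9 15 1 14 12)(4 5))^9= (0 18 7 9 15 1 14 12)(4 5)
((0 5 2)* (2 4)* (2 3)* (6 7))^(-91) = (0 2 3 4 5)(6 7)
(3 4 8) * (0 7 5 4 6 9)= (0 7 5 4 8 3 6 9)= [7, 1, 2, 6, 8, 4, 9, 5, 3, 0]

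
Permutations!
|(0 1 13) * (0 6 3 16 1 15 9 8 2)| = |(0 15 9 8 2)(1 13 6 3 16)| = 5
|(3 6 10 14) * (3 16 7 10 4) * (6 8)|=4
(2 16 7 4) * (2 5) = (2 16 7 4 5) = [0, 1, 16, 3, 5, 2, 6, 4, 8, 9, 10, 11, 12, 13, 14, 15, 7]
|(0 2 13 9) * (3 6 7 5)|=4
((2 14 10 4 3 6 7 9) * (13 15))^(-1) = ((2 14 10 4 3 6 7 9)(13 15))^(-1) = (2 9 7 6 3 4 10 14)(13 15)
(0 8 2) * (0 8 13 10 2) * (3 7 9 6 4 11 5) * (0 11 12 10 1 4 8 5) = (0 13 1 4 12 10 2 5 3 7 9 6 8 11) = [13, 4, 5, 7, 12, 3, 8, 9, 11, 6, 2, 0, 10, 1]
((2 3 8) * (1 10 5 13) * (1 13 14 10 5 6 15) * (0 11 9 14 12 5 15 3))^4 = ((0 11 9 14 10 6 3 8 2)(1 15)(5 12))^4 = (15)(0 10 2 14 8 9 3 11 6)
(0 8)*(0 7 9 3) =(0 8 7 9 3) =[8, 1, 2, 0, 4, 5, 6, 9, 7, 3]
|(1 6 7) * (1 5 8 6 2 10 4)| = 4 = |(1 2 10 4)(5 8 6 7)|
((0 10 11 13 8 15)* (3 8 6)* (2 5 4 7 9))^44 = (0 6)(2 9 7 4 5)(3 10)(8 11)(13 15)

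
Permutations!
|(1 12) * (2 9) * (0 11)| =2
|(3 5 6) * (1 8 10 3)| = |(1 8 10 3 5 6)| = 6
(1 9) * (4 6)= (1 9)(4 6)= [0, 9, 2, 3, 6, 5, 4, 7, 8, 1]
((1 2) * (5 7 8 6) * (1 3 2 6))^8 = ((1 6 5 7 8)(2 3))^8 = (1 7 6 8 5)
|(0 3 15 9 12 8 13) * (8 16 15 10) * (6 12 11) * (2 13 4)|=42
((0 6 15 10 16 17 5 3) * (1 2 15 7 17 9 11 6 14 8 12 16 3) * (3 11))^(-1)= (0 3 9 16 12 8 14)(1 5 17 7 6 11 10 15 2)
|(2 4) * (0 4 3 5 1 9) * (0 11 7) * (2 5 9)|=|(0 4 5 1 2 3 9 11 7)|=9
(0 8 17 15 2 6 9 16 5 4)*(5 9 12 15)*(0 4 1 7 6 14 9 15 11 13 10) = (0 8 17 5 1 7 6 12 11 13 10)(2 14 9 16 15) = [8, 7, 14, 3, 4, 1, 12, 6, 17, 16, 0, 13, 11, 10, 9, 2, 15, 5]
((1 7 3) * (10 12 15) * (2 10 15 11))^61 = (15)(1 7 3)(2 10 12 11)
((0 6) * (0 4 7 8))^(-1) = ((0 6 4 7 8))^(-1) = (0 8 7 4 6)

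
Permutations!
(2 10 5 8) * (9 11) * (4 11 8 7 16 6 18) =(2 10 5 7 16 6 18 4 11 9 8) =[0, 1, 10, 3, 11, 7, 18, 16, 2, 8, 5, 9, 12, 13, 14, 15, 6, 17, 4]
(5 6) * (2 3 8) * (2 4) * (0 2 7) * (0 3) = (0 2)(3 8 4 7)(5 6) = [2, 1, 0, 8, 7, 6, 5, 3, 4]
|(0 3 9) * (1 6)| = 6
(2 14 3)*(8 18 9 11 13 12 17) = (2 14 3)(8 18 9 11 13 12 17) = [0, 1, 14, 2, 4, 5, 6, 7, 18, 11, 10, 13, 17, 12, 3, 15, 16, 8, 9]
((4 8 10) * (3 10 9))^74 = (3 9 8 4 10)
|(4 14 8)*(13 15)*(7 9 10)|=6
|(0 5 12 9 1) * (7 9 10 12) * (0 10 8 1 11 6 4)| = 28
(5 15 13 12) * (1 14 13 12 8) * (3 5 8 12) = (1 14 13 12 8)(3 5 15) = [0, 14, 2, 5, 4, 15, 6, 7, 1, 9, 10, 11, 8, 12, 13, 3]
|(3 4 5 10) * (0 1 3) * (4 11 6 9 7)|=|(0 1 3 11 6 9 7 4 5 10)|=10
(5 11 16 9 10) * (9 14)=[0, 1, 2, 3, 4, 11, 6, 7, 8, 10, 5, 16, 12, 13, 9, 15, 14]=(5 11 16 14 9 10)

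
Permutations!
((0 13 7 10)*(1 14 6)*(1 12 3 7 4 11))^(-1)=(0 10 7 3 12 6 14 1 11 4 13)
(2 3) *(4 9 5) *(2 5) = (2 3 5 4 9) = [0, 1, 3, 5, 9, 4, 6, 7, 8, 2]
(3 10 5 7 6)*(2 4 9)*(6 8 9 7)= (2 4 7 8 9)(3 10 5 6)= [0, 1, 4, 10, 7, 6, 3, 8, 9, 2, 5]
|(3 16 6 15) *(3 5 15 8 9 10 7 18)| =|(3 16 6 8 9 10 7 18)(5 15)| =8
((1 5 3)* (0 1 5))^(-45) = ((0 1)(3 5))^(-45) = (0 1)(3 5)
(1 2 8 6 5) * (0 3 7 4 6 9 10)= (0 3 7 4 6 5 1 2 8 9 10)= [3, 2, 8, 7, 6, 1, 5, 4, 9, 10, 0]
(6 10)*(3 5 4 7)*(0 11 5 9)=[11, 1, 2, 9, 7, 4, 10, 3, 8, 0, 6, 5]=(0 11 5 4 7 3 9)(6 10)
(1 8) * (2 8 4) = (1 4 2 8) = [0, 4, 8, 3, 2, 5, 6, 7, 1]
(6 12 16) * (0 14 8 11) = (0 14 8 11)(6 12 16) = [14, 1, 2, 3, 4, 5, 12, 7, 11, 9, 10, 0, 16, 13, 8, 15, 6]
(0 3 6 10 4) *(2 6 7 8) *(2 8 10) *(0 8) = (0 3 7 10 4 8)(2 6) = [3, 1, 6, 7, 8, 5, 2, 10, 0, 9, 4]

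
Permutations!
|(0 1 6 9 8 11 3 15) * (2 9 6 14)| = 9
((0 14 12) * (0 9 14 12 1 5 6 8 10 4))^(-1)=(0 4 10 8 6 5 1 14 9 12)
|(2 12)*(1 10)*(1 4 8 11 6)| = |(1 10 4 8 11 6)(2 12)| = 6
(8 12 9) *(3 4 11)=(3 4 11)(8 12 9)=[0, 1, 2, 4, 11, 5, 6, 7, 12, 8, 10, 3, 9]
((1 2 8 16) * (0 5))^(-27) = (0 5)(1 2 8 16)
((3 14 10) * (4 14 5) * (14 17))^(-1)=((3 5 4 17 14 10))^(-1)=(3 10 14 17 4 5)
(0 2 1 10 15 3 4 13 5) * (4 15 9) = (0 2 1 10 9 4 13 5)(3 15) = [2, 10, 1, 15, 13, 0, 6, 7, 8, 4, 9, 11, 12, 5, 14, 3]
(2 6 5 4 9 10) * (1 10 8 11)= (1 10 2 6 5 4 9 8 11)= [0, 10, 6, 3, 9, 4, 5, 7, 11, 8, 2, 1]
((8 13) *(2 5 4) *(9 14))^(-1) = (2 4 5)(8 13)(9 14)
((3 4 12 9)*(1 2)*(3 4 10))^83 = ((1 2)(3 10)(4 12 9))^83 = (1 2)(3 10)(4 9 12)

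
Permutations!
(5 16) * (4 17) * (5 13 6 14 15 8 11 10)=(4 17)(5 16 13 6 14 15 8 11 10)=[0, 1, 2, 3, 17, 16, 14, 7, 11, 9, 5, 10, 12, 6, 15, 8, 13, 4]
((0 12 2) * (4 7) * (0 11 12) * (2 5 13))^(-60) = (13)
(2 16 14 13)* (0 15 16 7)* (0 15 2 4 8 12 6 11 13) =(0 2 7 15 16 14)(4 8 12 6 11 13) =[2, 1, 7, 3, 8, 5, 11, 15, 12, 9, 10, 13, 6, 4, 0, 16, 14]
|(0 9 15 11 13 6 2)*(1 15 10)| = 9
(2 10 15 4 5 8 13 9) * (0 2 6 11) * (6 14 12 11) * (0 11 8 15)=(0 2 10)(4 5 15)(8 13 9 14 12)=[2, 1, 10, 3, 5, 15, 6, 7, 13, 14, 0, 11, 8, 9, 12, 4]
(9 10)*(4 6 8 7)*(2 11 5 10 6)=(2 11 5 10 9 6 8 7 4)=[0, 1, 11, 3, 2, 10, 8, 4, 7, 6, 9, 5]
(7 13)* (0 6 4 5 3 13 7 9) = (0 6 4 5 3 13 9) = [6, 1, 2, 13, 5, 3, 4, 7, 8, 0, 10, 11, 12, 9]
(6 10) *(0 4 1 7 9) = [4, 7, 2, 3, 1, 5, 10, 9, 8, 0, 6] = (0 4 1 7 9)(6 10)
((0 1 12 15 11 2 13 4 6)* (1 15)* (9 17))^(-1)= ((0 15 11 2 13 4 6)(1 12)(9 17))^(-1)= (0 6 4 13 2 11 15)(1 12)(9 17)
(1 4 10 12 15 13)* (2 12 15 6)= (1 4 10 15 13)(2 12 6)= [0, 4, 12, 3, 10, 5, 2, 7, 8, 9, 15, 11, 6, 1, 14, 13]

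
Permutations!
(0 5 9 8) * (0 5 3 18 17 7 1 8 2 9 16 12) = (0 3 18 17 7 1 8 5 16 12)(2 9) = [3, 8, 9, 18, 4, 16, 6, 1, 5, 2, 10, 11, 0, 13, 14, 15, 12, 7, 17]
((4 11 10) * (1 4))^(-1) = (1 10 11 4)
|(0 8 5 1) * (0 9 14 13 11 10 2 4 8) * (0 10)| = |(0 10 2 4 8 5 1 9 14 13 11)| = 11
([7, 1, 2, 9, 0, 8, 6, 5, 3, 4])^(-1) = (0 4 9 3 8 5 7)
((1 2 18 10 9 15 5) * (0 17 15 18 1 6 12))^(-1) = ((0 17 15 5 6 12)(1 2)(9 18 10))^(-1) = (0 12 6 5 15 17)(1 2)(9 10 18)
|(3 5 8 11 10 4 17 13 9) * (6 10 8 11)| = 10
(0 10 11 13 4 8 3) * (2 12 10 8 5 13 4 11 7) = [8, 1, 12, 0, 5, 13, 6, 2, 3, 9, 7, 4, 10, 11] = (0 8 3)(2 12 10 7)(4 5 13 11)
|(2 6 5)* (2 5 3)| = 3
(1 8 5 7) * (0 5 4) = (0 5 7 1 8 4) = [5, 8, 2, 3, 0, 7, 6, 1, 4]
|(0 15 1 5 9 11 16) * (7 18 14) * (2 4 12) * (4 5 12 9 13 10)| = |(0 15 1 12 2 5 13 10 4 9 11 16)(7 18 14)| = 12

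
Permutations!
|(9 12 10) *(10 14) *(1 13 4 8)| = |(1 13 4 8)(9 12 14 10)| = 4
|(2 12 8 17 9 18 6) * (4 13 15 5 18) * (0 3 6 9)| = 42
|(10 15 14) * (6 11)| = 6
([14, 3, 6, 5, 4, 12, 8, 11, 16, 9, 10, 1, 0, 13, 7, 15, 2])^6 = [5, 7, 8, 11, 4, 1, 16, 0, 2, 9, 10, 14, 3, 13, 12, 15, 6]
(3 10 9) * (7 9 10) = [0, 1, 2, 7, 4, 5, 6, 9, 8, 3, 10] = (10)(3 7 9)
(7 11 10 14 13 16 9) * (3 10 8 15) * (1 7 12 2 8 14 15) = (1 7 11 14 13 16 9 12 2 8)(3 10 15) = [0, 7, 8, 10, 4, 5, 6, 11, 1, 12, 15, 14, 2, 16, 13, 3, 9]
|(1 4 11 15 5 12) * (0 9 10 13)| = 12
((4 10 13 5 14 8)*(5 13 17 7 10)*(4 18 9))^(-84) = (18)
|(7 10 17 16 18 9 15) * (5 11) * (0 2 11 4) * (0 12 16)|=13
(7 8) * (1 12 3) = (1 12 3)(7 8) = [0, 12, 2, 1, 4, 5, 6, 8, 7, 9, 10, 11, 3]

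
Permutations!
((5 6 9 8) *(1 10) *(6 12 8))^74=(5 8 12)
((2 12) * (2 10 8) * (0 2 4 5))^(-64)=((0 2 12 10 8 4 5))^(-64)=(0 5 4 8 10 12 2)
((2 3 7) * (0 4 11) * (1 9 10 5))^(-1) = ((0 4 11)(1 9 10 5)(2 3 7))^(-1) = (0 11 4)(1 5 10 9)(2 7 3)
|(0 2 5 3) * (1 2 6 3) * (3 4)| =12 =|(0 6 4 3)(1 2 5)|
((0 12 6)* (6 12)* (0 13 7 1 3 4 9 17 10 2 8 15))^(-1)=(0 15 8 2 10 17 9 4 3 1 7 13 6)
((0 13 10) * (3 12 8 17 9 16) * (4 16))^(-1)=(0 10 13)(3 16 4 9 17 8 12)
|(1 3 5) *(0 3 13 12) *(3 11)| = |(0 11 3 5 1 13 12)| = 7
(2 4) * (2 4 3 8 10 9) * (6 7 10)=(2 3 8 6 7 10 9)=[0, 1, 3, 8, 4, 5, 7, 10, 6, 2, 9]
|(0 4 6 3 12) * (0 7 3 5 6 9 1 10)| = 30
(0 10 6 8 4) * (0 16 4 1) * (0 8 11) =[10, 8, 2, 3, 16, 5, 11, 7, 1, 9, 6, 0, 12, 13, 14, 15, 4] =(0 10 6 11)(1 8)(4 16)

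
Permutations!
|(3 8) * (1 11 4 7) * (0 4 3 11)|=12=|(0 4 7 1)(3 8 11)|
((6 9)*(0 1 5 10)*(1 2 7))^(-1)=((0 2 7 1 5 10)(6 9))^(-1)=(0 10 5 1 7 2)(6 9)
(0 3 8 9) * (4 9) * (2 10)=(0 3 8 4 9)(2 10)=[3, 1, 10, 8, 9, 5, 6, 7, 4, 0, 2]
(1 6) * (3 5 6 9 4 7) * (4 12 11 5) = (1 9 12 11 5 6)(3 4 7) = [0, 9, 2, 4, 7, 6, 1, 3, 8, 12, 10, 5, 11]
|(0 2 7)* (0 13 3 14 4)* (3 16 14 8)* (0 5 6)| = 18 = |(0 2 7 13 16 14 4 5 6)(3 8)|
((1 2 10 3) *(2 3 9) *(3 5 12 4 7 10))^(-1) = ((1 5 12 4 7 10 9 2 3))^(-1) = (1 3 2 9 10 7 4 12 5)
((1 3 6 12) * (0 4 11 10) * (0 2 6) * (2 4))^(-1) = ((0 2 6 12 1 3)(4 11 10))^(-1) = (0 3 1 12 6 2)(4 10 11)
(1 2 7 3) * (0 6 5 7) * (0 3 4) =[6, 2, 3, 1, 0, 7, 5, 4] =(0 6 5 7 4)(1 2 3)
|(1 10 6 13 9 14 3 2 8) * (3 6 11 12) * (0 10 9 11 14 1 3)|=42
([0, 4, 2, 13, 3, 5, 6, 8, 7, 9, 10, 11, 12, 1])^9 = [0, 4, 2, 13, 3, 5, 6, 8, 7, 9, 10, 11, 12, 1]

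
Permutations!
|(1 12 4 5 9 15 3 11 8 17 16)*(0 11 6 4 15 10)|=|(0 11 8 17 16 1 12 15 3 6 4 5 9 10)|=14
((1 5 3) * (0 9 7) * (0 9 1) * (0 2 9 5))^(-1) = (0 1)(2 3 5 7 9) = ((0 1)(2 9 7 5 3))^(-1)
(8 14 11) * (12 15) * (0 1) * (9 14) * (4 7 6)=(0 1)(4 7 6)(8 9 14 11)(12 15)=[1, 0, 2, 3, 7, 5, 4, 6, 9, 14, 10, 8, 15, 13, 11, 12]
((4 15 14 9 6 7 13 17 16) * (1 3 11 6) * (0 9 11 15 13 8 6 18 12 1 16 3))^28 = ((0 9 16 4 13 17 3 15 14 11 18 12 1)(6 7 8))^28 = (0 16 13 3 14 18 1 9 4 17 15 11 12)(6 7 8)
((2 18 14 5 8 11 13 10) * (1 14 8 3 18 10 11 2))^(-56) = (18)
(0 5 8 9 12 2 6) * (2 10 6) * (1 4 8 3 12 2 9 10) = [5, 4, 9, 12, 8, 3, 0, 7, 10, 2, 6, 11, 1] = (0 5 3 12 1 4 8 10 6)(2 9)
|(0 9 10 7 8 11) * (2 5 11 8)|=7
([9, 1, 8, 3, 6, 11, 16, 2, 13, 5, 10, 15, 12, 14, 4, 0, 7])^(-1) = [15, 1, 7, 3, 14, 9, 4, 16, 2, 0, 10, 5, 12, 8, 13, 11, 6]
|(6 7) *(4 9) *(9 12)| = 6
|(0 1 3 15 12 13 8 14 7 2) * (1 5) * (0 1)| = |(0 5)(1 3 15 12 13 8 14 7 2)| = 18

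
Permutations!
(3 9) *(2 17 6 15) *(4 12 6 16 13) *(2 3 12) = (2 17 16 13 4)(3 9 12 6 15) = [0, 1, 17, 9, 2, 5, 15, 7, 8, 12, 10, 11, 6, 4, 14, 3, 13, 16]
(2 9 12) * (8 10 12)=(2 9 8 10 12)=[0, 1, 9, 3, 4, 5, 6, 7, 10, 8, 12, 11, 2]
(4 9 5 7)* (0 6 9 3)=(0 6 9 5 7 4 3)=[6, 1, 2, 0, 3, 7, 9, 4, 8, 5]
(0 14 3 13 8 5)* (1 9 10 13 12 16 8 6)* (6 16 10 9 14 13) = (0 13 16 8 5)(1 14 3 12 10 6) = [13, 14, 2, 12, 4, 0, 1, 7, 5, 9, 6, 11, 10, 16, 3, 15, 8]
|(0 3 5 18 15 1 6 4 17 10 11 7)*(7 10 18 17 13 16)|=12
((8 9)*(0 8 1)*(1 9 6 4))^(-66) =(9)(0 1 4 6 8)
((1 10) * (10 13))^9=((1 13 10))^9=(13)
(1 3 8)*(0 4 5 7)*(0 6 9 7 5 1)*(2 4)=[2, 3, 4, 8, 1, 5, 9, 6, 0, 7]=(0 2 4 1 3 8)(6 9 7)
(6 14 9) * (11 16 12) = (6 14 9)(11 16 12) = [0, 1, 2, 3, 4, 5, 14, 7, 8, 6, 10, 16, 11, 13, 9, 15, 12]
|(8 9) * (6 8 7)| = 4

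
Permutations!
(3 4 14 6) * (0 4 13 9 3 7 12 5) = [4, 1, 2, 13, 14, 0, 7, 12, 8, 3, 10, 11, 5, 9, 6] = (0 4 14 6 7 12 5)(3 13 9)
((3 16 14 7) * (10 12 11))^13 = (3 16 14 7)(10 12 11)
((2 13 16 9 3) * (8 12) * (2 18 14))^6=((2 13 16 9 3 18 14)(8 12))^6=(2 14 18 3 9 16 13)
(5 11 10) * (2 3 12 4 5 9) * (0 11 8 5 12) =[11, 1, 3, 0, 12, 8, 6, 7, 5, 2, 9, 10, 4] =(0 11 10 9 2 3)(4 12)(5 8)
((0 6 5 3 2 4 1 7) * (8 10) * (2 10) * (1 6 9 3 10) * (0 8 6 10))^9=((0 9 3 1 7 8 2 4 10 6 5))^9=(0 6 4 8 1 9 5 10 2 7 3)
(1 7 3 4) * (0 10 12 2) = [10, 7, 0, 4, 1, 5, 6, 3, 8, 9, 12, 11, 2] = (0 10 12 2)(1 7 3 4)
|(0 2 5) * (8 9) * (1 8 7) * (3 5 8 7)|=|(0 2 8 9 3 5)(1 7)|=6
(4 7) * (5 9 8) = (4 7)(5 9 8) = [0, 1, 2, 3, 7, 9, 6, 4, 5, 8]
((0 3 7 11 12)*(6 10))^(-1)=((0 3 7 11 12)(6 10))^(-1)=(0 12 11 7 3)(6 10)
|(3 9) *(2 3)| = 3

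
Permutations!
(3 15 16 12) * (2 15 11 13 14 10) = (2 15 16 12 3 11 13 14 10) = [0, 1, 15, 11, 4, 5, 6, 7, 8, 9, 2, 13, 3, 14, 10, 16, 12]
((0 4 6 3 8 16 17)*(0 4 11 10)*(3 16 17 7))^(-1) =(0 10 11)(3 7 16 6 4 17 8)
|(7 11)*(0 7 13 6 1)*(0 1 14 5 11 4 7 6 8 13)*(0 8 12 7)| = |(0 6 14 5 11 8 13 12 7 4)| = 10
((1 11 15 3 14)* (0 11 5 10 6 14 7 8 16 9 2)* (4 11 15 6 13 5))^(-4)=((0 15 3 7 8 16 9 2)(1 4 11 6 14)(5 10 13))^(-4)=(0 8)(1 4 11 6 14)(2 7)(3 9)(5 13 10)(15 16)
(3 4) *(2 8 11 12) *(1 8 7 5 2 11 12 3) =(1 8 12 11 3 4)(2 7 5) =[0, 8, 7, 4, 1, 2, 6, 5, 12, 9, 10, 3, 11]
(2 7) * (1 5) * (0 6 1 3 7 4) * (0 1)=(0 6)(1 5 3 7 2 4)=[6, 5, 4, 7, 1, 3, 0, 2]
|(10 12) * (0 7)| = 2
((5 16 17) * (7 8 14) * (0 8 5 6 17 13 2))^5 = (0 16 14 2 5 8 13 7)(6 17) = ((0 8 14 7 5 16 13 2)(6 17))^5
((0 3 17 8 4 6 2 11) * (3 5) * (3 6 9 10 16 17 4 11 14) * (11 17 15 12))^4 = ((0 5 6 2 14 3 4 9 10 16 15 12 11)(8 17))^4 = (17)(0 14 10 11 2 9 12 6 4 15 5 3 16)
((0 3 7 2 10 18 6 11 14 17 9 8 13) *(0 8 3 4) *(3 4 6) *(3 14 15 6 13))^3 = (0 3 10 17)(2 14 4 8)(7 18 9 13)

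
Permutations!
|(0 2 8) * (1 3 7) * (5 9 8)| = |(0 2 5 9 8)(1 3 7)| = 15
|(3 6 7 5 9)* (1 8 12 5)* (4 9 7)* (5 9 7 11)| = 8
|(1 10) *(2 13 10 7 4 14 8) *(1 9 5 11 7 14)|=|(1 14 8 2 13 10 9 5 11 7 4)|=11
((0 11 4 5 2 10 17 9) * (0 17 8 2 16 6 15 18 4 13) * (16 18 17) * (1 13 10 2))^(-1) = ((0 11 10 8 1 13)(4 5 18)(6 15 17 9 16))^(-1) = (0 13 1 8 10 11)(4 18 5)(6 16 9 17 15)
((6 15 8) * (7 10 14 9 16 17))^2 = ((6 15 8)(7 10 14 9 16 17))^2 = (6 8 15)(7 14 16)(9 17 10)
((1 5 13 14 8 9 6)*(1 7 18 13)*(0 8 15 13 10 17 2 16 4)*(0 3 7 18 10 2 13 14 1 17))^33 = (18)(1 5 17 13)(14 15)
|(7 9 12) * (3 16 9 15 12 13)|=|(3 16 9 13)(7 15 12)|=12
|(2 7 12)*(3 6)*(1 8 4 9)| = 12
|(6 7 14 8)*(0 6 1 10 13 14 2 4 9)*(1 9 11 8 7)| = |(0 6 1 10 13 14 7 2 4 11 8 9)| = 12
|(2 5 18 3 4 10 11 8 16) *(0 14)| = 18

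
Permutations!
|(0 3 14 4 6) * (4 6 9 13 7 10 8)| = 12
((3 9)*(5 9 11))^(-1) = ((3 11 5 9))^(-1) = (3 9 5 11)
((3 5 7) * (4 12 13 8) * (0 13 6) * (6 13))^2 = ((0 6)(3 5 7)(4 12 13 8))^2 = (3 7 5)(4 13)(8 12)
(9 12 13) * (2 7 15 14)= (2 7 15 14)(9 12 13)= [0, 1, 7, 3, 4, 5, 6, 15, 8, 12, 10, 11, 13, 9, 2, 14]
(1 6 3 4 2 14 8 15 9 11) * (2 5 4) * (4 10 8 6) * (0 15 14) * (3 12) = (0 15 9 11 1 4 5 10 8 14 6 12 3 2) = [15, 4, 0, 2, 5, 10, 12, 7, 14, 11, 8, 1, 3, 13, 6, 9]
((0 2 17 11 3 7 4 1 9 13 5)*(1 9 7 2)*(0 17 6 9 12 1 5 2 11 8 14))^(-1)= (0 14 8 17 5)(1 12 4 7)(2 13 9 6)(3 11)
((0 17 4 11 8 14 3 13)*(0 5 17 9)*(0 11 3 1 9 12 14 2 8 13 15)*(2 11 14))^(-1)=(0 15 3 4 17 5 13 11 8 2 12)(1 14 9)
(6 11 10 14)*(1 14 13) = (1 14 6 11 10 13) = [0, 14, 2, 3, 4, 5, 11, 7, 8, 9, 13, 10, 12, 1, 6]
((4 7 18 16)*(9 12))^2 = ((4 7 18 16)(9 12))^2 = (4 18)(7 16)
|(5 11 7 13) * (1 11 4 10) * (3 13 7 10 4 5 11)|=5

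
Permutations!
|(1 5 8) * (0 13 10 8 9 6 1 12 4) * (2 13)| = |(0 2 13 10 8 12 4)(1 5 9 6)| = 28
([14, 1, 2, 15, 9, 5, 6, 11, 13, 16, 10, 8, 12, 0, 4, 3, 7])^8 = [13, 1, 2, 3, 14, 5, 6, 16, 11, 4, 10, 7, 12, 8, 0, 15, 9]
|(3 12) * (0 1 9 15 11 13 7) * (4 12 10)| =28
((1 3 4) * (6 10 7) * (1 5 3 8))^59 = ((1 8)(3 4 5)(6 10 7))^59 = (1 8)(3 5 4)(6 7 10)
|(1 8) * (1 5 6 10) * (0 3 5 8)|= 6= |(0 3 5 6 10 1)|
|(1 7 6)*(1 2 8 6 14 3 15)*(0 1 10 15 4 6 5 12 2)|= 28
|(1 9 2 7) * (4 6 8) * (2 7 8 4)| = |(1 9 7)(2 8)(4 6)| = 6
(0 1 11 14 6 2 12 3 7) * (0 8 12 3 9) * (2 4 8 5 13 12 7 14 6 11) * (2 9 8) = (0 1 9)(2 3 14 11 6 4)(5 13 12 8 7) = [1, 9, 3, 14, 2, 13, 4, 5, 7, 0, 10, 6, 8, 12, 11]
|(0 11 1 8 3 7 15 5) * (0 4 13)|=10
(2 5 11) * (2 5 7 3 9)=(2 7 3 9)(5 11)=[0, 1, 7, 9, 4, 11, 6, 3, 8, 2, 10, 5]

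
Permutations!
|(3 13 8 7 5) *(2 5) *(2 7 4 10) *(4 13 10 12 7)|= 12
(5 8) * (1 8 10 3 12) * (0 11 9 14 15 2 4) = (0 11 9 14 15 2 4)(1 8 5 10 3 12) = [11, 8, 4, 12, 0, 10, 6, 7, 5, 14, 3, 9, 1, 13, 15, 2]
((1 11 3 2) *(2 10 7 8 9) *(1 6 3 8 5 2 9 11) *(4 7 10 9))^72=((2 6 3 9 4 7 5)(8 11))^72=(11)(2 3 4 5 6 9 7)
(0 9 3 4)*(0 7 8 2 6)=(0 9 3 4 7 8 2 6)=[9, 1, 6, 4, 7, 5, 0, 8, 2, 3]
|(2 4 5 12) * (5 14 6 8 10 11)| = 9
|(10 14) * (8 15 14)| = 4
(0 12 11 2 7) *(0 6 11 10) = (0 12 10)(2 7 6 11) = [12, 1, 7, 3, 4, 5, 11, 6, 8, 9, 0, 2, 10]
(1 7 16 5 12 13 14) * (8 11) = (1 7 16 5 12 13 14)(8 11) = [0, 7, 2, 3, 4, 12, 6, 16, 11, 9, 10, 8, 13, 14, 1, 15, 5]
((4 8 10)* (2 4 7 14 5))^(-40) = (2 8 7 5 4 10 14)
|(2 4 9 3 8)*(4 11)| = |(2 11 4 9 3 8)| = 6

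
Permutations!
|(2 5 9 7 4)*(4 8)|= 6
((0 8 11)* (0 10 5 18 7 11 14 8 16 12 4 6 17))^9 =((0 16 12 4 6 17)(5 18 7 11 10)(8 14))^9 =(0 4)(5 10 11 7 18)(6 16)(8 14)(12 17)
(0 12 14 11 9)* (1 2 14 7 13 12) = (0 1 2 14 11 9)(7 13 12) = [1, 2, 14, 3, 4, 5, 6, 13, 8, 0, 10, 9, 7, 12, 11]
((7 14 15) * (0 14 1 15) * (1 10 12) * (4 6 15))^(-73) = ((0 14)(1 4 6 15 7 10 12))^(-73) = (0 14)(1 7 4 10 6 12 15)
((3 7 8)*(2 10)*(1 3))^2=(10)(1 7)(3 8)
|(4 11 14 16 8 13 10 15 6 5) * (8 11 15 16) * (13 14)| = |(4 15 6 5)(8 14)(10 16 11 13)| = 4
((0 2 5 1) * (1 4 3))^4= (0 3 5)(1 4 2)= ((0 2 5 4 3 1))^4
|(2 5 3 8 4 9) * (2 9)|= 5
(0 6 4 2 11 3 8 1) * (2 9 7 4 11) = [6, 0, 2, 8, 9, 5, 11, 4, 1, 7, 10, 3] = (0 6 11 3 8 1)(4 9 7)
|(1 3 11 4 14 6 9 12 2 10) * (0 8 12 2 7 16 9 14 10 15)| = 40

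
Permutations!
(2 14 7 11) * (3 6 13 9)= (2 14 7 11)(3 6 13 9)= [0, 1, 14, 6, 4, 5, 13, 11, 8, 3, 10, 2, 12, 9, 7]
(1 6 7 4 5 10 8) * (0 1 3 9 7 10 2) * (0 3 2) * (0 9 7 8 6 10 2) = (0 1 10 6 2 3 7 4 5 9 8) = [1, 10, 3, 7, 5, 9, 2, 4, 0, 8, 6]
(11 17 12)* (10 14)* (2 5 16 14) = [0, 1, 5, 3, 4, 16, 6, 7, 8, 9, 2, 17, 11, 13, 10, 15, 14, 12] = (2 5 16 14 10)(11 17 12)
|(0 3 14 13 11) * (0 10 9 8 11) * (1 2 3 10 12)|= |(0 10 9 8 11 12 1 2 3 14 13)|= 11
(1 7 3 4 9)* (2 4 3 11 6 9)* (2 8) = (1 7 11 6 9)(2 4 8) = [0, 7, 4, 3, 8, 5, 9, 11, 2, 1, 10, 6]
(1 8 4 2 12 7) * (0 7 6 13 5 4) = (0 7 1 8)(2 12 6 13 5 4) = [7, 8, 12, 3, 2, 4, 13, 1, 0, 9, 10, 11, 6, 5]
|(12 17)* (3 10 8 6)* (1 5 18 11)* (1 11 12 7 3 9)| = |(1 5 18 12 17 7 3 10 8 6 9)| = 11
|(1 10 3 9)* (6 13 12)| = |(1 10 3 9)(6 13 12)| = 12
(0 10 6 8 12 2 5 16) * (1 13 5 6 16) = [10, 13, 6, 3, 4, 1, 8, 7, 12, 9, 16, 11, 2, 5, 14, 15, 0] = (0 10 16)(1 13 5)(2 6 8 12)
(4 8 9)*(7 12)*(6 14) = [0, 1, 2, 3, 8, 5, 14, 12, 9, 4, 10, 11, 7, 13, 6] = (4 8 9)(6 14)(7 12)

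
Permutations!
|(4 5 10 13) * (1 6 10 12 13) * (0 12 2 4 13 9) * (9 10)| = 6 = |(13)(0 12 10 1 6 9)(2 4 5)|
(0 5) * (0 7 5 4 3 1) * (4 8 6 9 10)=(0 8 6 9 10 4 3 1)(5 7)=[8, 0, 2, 1, 3, 7, 9, 5, 6, 10, 4]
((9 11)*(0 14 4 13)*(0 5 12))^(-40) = (0 4 5)(12 14 13)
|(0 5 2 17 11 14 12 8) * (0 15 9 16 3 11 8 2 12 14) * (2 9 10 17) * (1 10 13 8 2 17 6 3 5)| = 12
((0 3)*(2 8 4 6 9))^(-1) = (0 3)(2 9 6 4 8)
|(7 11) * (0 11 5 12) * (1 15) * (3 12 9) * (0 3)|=10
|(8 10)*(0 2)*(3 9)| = 2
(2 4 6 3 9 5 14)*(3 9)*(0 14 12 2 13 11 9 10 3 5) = (0 14 13 11 9)(2 4 6 10 3 5 12) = [14, 1, 4, 5, 6, 12, 10, 7, 8, 0, 3, 9, 2, 11, 13]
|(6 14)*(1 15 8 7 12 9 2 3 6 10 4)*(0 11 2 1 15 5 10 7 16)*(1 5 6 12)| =|(0 11 2 3 12 9 5 10 4 15 8 16)(1 6 14 7)| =12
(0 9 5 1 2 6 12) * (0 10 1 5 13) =(0 9 13)(1 2 6 12 10) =[9, 2, 6, 3, 4, 5, 12, 7, 8, 13, 1, 11, 10, 0]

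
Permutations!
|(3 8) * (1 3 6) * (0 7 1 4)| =7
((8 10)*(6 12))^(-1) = ((6 12)(8 10))^(-1) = (6 12)(8 10)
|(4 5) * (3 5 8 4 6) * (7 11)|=|(3 5 6)(4 8)(7 11)|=6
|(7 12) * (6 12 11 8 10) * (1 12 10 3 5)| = 14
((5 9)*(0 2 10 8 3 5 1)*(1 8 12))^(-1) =(0 1 12 10 2)(3 8 9 5)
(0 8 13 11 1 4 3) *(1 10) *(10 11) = [8, 4, 2, 0, 3, 5, 6, 7, 13, 9, 1, 11, 12, 10] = (0 8 13 10 1 4 3)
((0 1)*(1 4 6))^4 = (6)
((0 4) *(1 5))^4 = (5)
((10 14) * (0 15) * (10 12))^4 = ((0 15)(10 14 12))^4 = (15)(10 14 12)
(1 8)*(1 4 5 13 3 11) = [0, 8, 2, 11, 5, 13, 6, 7, 4, 9, 10, 1, 12, 3] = (1 8 4 5 13 3 11)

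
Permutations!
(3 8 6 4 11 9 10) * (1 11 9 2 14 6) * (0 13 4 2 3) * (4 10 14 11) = [13, 4, 11, 8, 9, 5, 2, 7, 1, 14, 0, 3, 12, 10, 6] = (0 13 10)(1 4 9 14 6 2 11 3 8)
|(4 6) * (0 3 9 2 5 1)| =|(0 3 9 2 5 1)(4 6)| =6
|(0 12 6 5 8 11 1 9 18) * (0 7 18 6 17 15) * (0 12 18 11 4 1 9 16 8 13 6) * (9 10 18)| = 12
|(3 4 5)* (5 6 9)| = |(3 4 6 9 5)| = 5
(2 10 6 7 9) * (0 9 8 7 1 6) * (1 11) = (0 9 2 10)(1 6 11)(7 8) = [9, 6, 10, 3, 4, 5, 11, 8, 7, 2, 0, 1]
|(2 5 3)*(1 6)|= |(1 6)(2 5 3)|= 6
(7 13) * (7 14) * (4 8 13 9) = [0, 1, 2, 3, 8, 5, 6, 9, 13, 4, 10, 11, 12, 14, 7] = (4 8 13 14 7 9)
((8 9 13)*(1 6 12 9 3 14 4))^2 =((1 6 12 9 13 8 3 14 4))^2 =(1 12 13 3 4 6 9 8 14)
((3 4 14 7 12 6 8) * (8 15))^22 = ((3 4 14 7 12 6 15 8))^22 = (3 15 12 14)(4 8 6 7)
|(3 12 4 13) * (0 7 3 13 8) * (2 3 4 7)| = |(13)(0 2 3 12 7 4 8)| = 7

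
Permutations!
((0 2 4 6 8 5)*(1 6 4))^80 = ((0 2 1 6 8 5))^80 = (0 1 8)(2 6 5)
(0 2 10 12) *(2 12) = (0 12)(2 10) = [12, 1, 10, 3, 4, 5, 6, 7, 8, 9, 2, 11, 0]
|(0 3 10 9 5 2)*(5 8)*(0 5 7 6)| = |(0 3 10 9 8 7 6)(2 5)| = 14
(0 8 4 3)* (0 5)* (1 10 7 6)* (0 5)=(0 8 4 3)(1 10 7 6)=[8, 10, 2, 0, 3, 5, 1, 6, 4, 9, 7]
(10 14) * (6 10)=[0, 1, 2, 3, 4, 5, 10, 7, 8, 9, 14, 11, 12, 13, 6]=(6 10 14)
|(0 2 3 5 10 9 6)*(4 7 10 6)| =20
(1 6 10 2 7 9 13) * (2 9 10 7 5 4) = (1 6 7 10 9 13)(2 5 4) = [0, 6, 5, 3, 2, 4, 7, 10, 8, 13, 9, 11, 12, 1]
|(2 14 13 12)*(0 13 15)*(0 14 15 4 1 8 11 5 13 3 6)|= |(0 3 6)(1 8 11 5 13 12 2 15 14 4)|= 30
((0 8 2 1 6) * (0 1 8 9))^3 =((0 9)(1 6)(2 8))^3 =(0 9)(1 6)(2 8)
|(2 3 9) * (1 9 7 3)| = |(1 9 2)(3 7)| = 6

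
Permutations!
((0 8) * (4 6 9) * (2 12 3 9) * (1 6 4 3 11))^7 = (0 8)(1 2 11 6 12)(3 9)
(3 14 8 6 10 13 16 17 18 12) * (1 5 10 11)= (1 5 10 13 16 17 18 12 3 14 8 6 11)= [0, 5, 2, 14, 4, 10, 11, 7, 6, 9, 13, 1, 3, 16, 8, 15, 17, 18, 12]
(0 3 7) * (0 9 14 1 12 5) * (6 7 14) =(0 3 14 1 12 5)(6 7 9) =[3, 12, 2, 14, 4, 0, 7, 9, 8, 6, 10, 11, 5, 13, 1]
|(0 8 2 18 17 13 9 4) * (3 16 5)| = 24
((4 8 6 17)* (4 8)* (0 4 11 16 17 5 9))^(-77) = (0 17 9 16 5 11 6 4 8)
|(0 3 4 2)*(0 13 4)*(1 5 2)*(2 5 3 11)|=7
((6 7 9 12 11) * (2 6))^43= (2 6 7 9 12 11)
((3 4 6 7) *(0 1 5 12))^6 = ((0 1 5 12)(3 4 6 7))^6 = (0 5)(1 12)(3 6)(4 7)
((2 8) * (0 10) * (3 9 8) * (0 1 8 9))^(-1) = (0 3 2 8 1 10)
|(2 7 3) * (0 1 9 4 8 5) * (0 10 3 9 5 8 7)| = 6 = |(0 1 5 10 3 2)(4 7 9)|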